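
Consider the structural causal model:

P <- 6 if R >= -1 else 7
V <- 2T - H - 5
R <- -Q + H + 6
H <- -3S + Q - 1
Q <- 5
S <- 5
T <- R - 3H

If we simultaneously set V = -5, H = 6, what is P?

Setting V = -5, H = 6 by intervention discards those variables' equations.
R = -Q + H + 6  [with Q=5, H=6]  = 7
P = 6 if R >= -1 else 7  [with R=7]  = 6

6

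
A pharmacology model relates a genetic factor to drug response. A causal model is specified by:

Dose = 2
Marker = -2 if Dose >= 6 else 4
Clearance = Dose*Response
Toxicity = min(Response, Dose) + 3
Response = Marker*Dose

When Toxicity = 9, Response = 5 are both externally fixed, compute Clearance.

The joint intervention fixes Toxicity = 9, Response = 5, removing each variable's own equation.
Clearance = Dose*Response  [with Dose=2, Response=5]  = 10

10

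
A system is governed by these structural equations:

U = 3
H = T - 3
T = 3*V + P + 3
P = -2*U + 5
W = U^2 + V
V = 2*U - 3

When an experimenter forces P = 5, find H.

14

do(P=5) replaces the equation P = -2*U + 5 with the constant P = 5.
V = 2*U - 3  [with U=3]  = 3
T = 3*V + P + 3  [with V=3, P=5]  = 17
H = T - 3  [with T=17]  = 14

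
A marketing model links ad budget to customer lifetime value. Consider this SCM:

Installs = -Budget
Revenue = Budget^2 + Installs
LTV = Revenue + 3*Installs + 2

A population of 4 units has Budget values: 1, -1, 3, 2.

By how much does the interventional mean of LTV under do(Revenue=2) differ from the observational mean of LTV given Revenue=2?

do(Revenue=2) breaks Revenue's dependence on Budget. With Revenue=2 fixed, LTV across the units is 1, 7, -5, -2, mean 0.25.
Conditioning on Revenue=2 selects the 2 unit(s) with Budget ∈ {-1, 2}. Their LTV values: 7, -2. Mean = 2.5.
Difference = 0.25 − 2.5 = -2.25.

-2.25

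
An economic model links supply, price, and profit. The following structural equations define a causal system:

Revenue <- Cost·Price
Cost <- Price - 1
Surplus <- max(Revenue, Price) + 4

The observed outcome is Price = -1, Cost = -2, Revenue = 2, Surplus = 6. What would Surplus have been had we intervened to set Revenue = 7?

11

The intervention breaks the incoming arrows to Revenue: Revenue <- Cost·Price no longer applies, and Revenue = 7.
Surplus = max(Revenue, Price) + 4  [with Revenue=7, Price=-1]  = 11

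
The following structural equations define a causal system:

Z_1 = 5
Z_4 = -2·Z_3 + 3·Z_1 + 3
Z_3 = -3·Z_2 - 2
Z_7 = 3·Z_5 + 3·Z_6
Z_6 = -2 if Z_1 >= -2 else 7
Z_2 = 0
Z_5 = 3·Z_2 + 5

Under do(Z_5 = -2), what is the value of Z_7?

Under do(Z_5=-2), the mechanism Z_5 = 3·Z_2 + 5 is discarded; Z_5 is fixed at -2.
Z_6 = -2 if Z_1 >= -2 else 7  [with Z_1=5]  = -2
Z_7 = 3·Z_5 + 3·Z_6  [with Z_5=-2, Z_6=-2]  = -12

-12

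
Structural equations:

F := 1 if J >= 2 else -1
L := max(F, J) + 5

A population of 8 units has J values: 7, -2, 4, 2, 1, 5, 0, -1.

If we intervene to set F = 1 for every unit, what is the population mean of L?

7.75

do(F=1) breaks F's dependence on J. With F=1 fixed, L across the units is 12, 6, 9, 7, 6, 10, 6, 6, mean 7.75.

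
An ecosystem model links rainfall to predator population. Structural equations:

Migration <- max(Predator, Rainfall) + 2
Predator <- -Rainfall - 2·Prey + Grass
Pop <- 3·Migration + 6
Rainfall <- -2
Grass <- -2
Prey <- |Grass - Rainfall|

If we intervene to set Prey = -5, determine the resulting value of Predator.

The intervention breaks the incoming arrows to Prey: Prey <- |Grass - Rainfall| no longer applies, and Prey = -5.
Predator = -Rainfall - 2·Prey + Grass  [with Rainfall=-2, Prey=-5, Grass=-2]  = 10

10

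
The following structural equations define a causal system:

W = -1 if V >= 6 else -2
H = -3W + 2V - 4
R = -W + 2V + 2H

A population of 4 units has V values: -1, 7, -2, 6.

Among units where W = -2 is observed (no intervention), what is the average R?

E[R|W=-2] averages over only the 2 units with W=-2 (V = -1, -2): R = 0, -6, mean -3.

-3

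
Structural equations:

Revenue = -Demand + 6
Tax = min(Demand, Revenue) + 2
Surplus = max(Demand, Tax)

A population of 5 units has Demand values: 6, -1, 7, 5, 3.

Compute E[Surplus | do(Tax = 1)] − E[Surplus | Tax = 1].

Under do(Tax=1), Tax's equation is replaced by Tax=1 for every unit. Per-unit Surplus: 6, 1, 7, 5, 3. Mean = 4.4.
E[Surplus|Tax=1] averages over only the 2 units with Tax=1 (Demand = -1, 7): Surplus = 1, 7, mean 4.
Difference = 4.4 − 4 = 0.4.

0.4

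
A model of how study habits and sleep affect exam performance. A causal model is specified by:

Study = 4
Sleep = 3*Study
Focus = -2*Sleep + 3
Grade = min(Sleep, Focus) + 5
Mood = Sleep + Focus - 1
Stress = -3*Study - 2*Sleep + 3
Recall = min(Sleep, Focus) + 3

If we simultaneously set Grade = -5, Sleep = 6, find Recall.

-6

Under do(Grade = -5, Sleep = 6), each intervened variable's structural equation is replaced by its fixed value.
Focus = -2*Sleep + 3  [with Sleep=6]  = -9
Recall = min(Sleep, Focus) + 3  [with Sleep=6, Focus=-9]  = -6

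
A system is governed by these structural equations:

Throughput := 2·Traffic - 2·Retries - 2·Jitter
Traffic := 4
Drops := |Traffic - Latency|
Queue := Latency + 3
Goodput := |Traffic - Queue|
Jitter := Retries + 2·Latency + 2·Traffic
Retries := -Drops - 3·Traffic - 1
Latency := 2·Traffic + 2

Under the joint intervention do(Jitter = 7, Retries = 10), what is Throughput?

Setting Jitter = 7, Retries = 10 by intervention discards those variables' equations.
Throughput = 2·Traffic - 2·Retries - 2·Jitter  [with Traffic=4, Retries=10, Jitter=7]  = -26

-26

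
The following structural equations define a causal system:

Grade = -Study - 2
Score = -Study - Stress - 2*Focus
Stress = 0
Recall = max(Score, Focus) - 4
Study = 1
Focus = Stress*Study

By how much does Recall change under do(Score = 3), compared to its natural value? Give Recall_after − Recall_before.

Intervening sets Score = 3 and removes its equation (Score = -Study - Stress - 2*Focus).
Focus = Stress*Study  [with Stress=0, Study=1]  = 0
Recall = max(Score, Focus) - 4  [with Score=3, Focus=0]  = -1
Without intervention: Focus = Stress*Study  [with Stress=0, Study=1]  = 0; Score = -Study - Stress - 2*Focus  [with Study=1, Stress=0, Focus=0]  = -1; Recall = max(Score, Focus) - 4  [with Score=-1, Focus=0]  = -4.
Change = -1 − (-4) = 3.

3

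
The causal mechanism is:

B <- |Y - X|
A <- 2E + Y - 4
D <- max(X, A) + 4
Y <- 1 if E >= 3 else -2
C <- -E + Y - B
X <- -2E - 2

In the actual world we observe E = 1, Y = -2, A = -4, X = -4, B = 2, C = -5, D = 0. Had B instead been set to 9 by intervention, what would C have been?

-12

The intervention breaks the incoming arrows to B: B <- |Y - X| no longer applies, and B = 9.
Y = 1 if E >= 3 else -2  [with E=1]  = -2
C = -E + Y - B  [with E=1, Y=-2, B=9]  = -12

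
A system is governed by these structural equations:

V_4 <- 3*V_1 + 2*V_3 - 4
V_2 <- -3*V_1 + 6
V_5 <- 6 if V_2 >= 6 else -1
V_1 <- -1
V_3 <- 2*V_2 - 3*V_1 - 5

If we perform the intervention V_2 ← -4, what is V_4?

-27

Under do(V_2=-4), the mechanism V_2 <- -3*V_1 + 6 is discarded; V_2 is fixed at -4.
V_3 = 2*V_2 - 3*V_1 - 5  [with V_2=-4, V_1=-1]  = -10
V_4 = 3*V_1 + 2*V_3 - 4  [with V_1=-1, V_3=-10]  = -27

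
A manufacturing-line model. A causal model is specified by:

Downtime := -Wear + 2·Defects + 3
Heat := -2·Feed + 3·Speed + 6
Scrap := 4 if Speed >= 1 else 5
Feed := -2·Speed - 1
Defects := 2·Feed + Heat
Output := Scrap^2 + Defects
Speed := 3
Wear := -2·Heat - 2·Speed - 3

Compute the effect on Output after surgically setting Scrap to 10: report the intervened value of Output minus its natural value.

84

Intervening sets Scrap = 10 and removes its equation (Scrap := 4 if Speed >= 1 else 5).
Feed = -2·Speed - 1  [with Speed=3]  = -7
Heat = -2·Feed + 3·Speed + 6  [with Feed=-7, Speed=3]  = 29
Defects = 2·Feed + Heat  [with Feed=-7, Heat=29]  = 15
Output = Scrap^2 + Defects  [with Scrap=10, Defects=15]  = 115
Without intervention: Feed = -2·Speed - 1  [with Speed=3]  = -7; Heat = -2·Feed + 3·Speed + 6  [with Feed=-7, Speed=3]  = 29; Defects = 2·Feed + Heat  [with Feed=-7, Heat=29]  = 15; Scrap = 4 if Speed >= 1 else 5  [with Speed=3]  = 4; Output = Scrap^2 + Defects  [with Scrap=4, Defects=15]  = 31.
Change = 115 − 31 = 84.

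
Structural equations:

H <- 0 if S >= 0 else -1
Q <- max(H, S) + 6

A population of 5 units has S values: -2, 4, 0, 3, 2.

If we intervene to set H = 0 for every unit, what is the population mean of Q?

The intervention sets H=0 in all 5 units regardless of S. Recomputing Q per unit gives 6, 10, 6, 9, 8; average 7.8.

7.8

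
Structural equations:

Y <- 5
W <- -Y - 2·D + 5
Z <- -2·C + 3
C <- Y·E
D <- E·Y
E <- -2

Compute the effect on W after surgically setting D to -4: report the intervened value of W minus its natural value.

-12

The intervention breaks the incoming arrows to D: D <- E·Y no longer applies, and D = -4.
W = -Y - 2·D + 5  [with Y=5, D=-4]  = 8
Without intervention: D = E·Y  [with E=-2, Y=5]  = -10; W = -Y - 2·D + 5  [with Y=5, D=-10]  = 20.
Change = 8 − 20 = -12.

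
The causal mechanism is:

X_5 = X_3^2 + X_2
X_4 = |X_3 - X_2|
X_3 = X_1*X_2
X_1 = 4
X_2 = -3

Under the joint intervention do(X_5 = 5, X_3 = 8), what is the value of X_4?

11

Under do(X_5 = 5, X_3 = 8), each intervened variable's structural equation is replaced by its fixed value.
X_4 = |X_3 - X_2|  [with X_3=8, X_2=-3]  = 11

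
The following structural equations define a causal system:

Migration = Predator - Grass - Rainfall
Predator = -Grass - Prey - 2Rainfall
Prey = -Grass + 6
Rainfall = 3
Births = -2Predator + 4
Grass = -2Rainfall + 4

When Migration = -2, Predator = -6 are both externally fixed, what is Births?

16

Setting Migration = -2, Predator = -6 by intervention discards those variables' equations.
Births = -2Predator + 4  [with Predator=-6]  = 16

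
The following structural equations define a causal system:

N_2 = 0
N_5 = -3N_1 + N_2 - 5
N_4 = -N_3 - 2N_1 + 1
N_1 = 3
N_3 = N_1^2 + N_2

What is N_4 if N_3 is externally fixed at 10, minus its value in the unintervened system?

The intervention breaks the incoming arrows to N_3: N_3 = N_1^2 + N_2 no longer applies, and N_3 = 10.
N_4 = -N_3 - 2N_1 + 1  [with N_3=10, N_1=3]  = -15
Without intervention: N_3 = N_1^2 + N_2  [with N_1=3, N_2=0]  = 9; N_4 = -N_3 - 2N_1 + 1  [with N_3=9, N_1=3]  = -14.
Change = -15 − (-14) = -1.

-1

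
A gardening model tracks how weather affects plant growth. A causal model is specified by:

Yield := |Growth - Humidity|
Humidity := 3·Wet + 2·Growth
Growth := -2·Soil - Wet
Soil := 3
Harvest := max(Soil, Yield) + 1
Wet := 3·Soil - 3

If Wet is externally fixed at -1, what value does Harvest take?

Under do(Wet=-1), the mechanism Wet := 3·Soil - 3 is discarded; Wet is fixed at -1.
Growth = -2·Soil - Wet  [with Soil=3, Wet=-1]  = -5
Humidity = 3·Wet + 2·Growth  [with Wet=-1, Growth=-5]  = -13
Yield = |Growth - Humidity|  [with Growth=-5, Humidity=-13]  = 8
Harvest = max(Soil, Yield) + 1  [with Soil=3, Yield=8]  = 9

9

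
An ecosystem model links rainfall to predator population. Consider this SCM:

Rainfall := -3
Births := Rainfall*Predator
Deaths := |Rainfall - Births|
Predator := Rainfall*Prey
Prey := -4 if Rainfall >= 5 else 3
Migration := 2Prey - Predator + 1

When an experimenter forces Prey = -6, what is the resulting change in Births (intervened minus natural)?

Under do(Prey=-6), the mechanism Prey := -4 if Rainfall >= 5 else 3 is discarded; Prey is fixed at -6.
Predator = Rainfall*Prey  [with Rainfall=-3, Prey=-6]  = 18
Births = Rainfall*Predator  [with Rainfall=-3, Predator=18]  = -54
Without intervention: Prey = -4 if Rainfall >= 5 else 3  [with Rainfall=-3]  = 3; Predator = Rainfall*Prey  [with Rainfall=-3, Prey=3]  = -9; Births = Rainfall*Predator  [with Rainfall=-3, Predator=-9]  = 27.
Change = -54 − 27 = -81.

-81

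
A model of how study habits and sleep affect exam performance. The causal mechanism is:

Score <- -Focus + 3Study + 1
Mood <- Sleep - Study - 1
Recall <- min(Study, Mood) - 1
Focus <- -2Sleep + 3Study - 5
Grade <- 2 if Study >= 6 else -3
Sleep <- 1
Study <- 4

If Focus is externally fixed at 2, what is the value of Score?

The intervention breaks the incoming arrows to Focus: Focus <- -2Sleep + 3Study - 5 no longer applies, and Focus = 2.
Score = -Focus + 3Study + 1  [with Focus=2, Study=4]  = 11

11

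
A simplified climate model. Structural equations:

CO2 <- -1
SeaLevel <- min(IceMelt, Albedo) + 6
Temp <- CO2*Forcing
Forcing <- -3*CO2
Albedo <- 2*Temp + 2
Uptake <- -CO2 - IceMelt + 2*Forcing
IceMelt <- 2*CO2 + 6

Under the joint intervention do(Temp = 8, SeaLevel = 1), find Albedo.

18

The joint intervention fixes Temp = 8, SeaLevel = 1, removing each variable's own equation.
Albedo = 2*Temp + 2  [with Temp=8]  = 18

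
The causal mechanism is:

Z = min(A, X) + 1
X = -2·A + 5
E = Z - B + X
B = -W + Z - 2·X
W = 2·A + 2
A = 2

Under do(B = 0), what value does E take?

3

The intervention breaks the incoming arrows to B: B = -W + Z - 2·X no longer applies, and B = 0.
X = -2·A + 5  [with A=2]  = 1
Z = min(A, X) + 1  [with A=2, X=1]  = 2
E = Z - B + X  [with Z=2, B=0, X=1]  = 3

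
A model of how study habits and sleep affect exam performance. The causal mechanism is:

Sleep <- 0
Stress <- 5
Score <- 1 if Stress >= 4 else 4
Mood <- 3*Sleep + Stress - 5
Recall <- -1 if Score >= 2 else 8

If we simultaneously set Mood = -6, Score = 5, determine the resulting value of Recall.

The joint intervention fixes Mood = -6, Score = 5, removing each variable's own equation.
Recall = -1 if Score >= 2 else 8  [with Score=5]  = -1

-1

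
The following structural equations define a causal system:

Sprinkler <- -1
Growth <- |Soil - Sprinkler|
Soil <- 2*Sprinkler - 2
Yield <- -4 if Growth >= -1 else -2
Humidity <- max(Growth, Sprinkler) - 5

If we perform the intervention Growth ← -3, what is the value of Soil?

-4

Under do(Growth=-3), the mechanism Growth <- |Soil - Sprinkler| is discarded; Growth is fixed at -3.
Since Soil is not a descendant of the intervened variable, it is unaffected.
Soil = 2*Sprinkler - 2  [with Sprinkler=-1]  = -4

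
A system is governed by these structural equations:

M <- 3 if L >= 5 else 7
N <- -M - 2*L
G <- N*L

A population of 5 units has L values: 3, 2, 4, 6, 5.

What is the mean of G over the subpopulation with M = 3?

E[G|M=3] averages over only the 2 units with M=3 (L = 6, 5): G = -90, -65, mean -77.5.

-77.5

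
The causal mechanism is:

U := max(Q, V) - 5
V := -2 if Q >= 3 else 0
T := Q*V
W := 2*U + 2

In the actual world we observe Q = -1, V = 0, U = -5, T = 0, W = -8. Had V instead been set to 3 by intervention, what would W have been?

do(V=3) replaces the equation V := -2 if Q >= 3 else 0 with the constant V = 3.
U = max(Q, V) - 5  [with Q=-1, V=3]  = -2
W = 2*U + 2  [with U=-2]  = -2

-2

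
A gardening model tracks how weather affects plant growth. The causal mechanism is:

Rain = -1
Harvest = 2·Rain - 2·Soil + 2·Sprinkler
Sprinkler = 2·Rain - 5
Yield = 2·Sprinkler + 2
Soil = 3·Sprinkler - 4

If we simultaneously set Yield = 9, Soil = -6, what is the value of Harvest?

-4

The joint intervention fixes Yield = 9, Soil = -6, removing each variable's own equation.
Sprinkler = 2·Rain - 5  [with Rain=-1]  = -7
Harvest = 2·Rain - 2·Soil + 2·Sprinkler  [with Rain=-1, Soil=-6, Sprinkler=-7]  = -4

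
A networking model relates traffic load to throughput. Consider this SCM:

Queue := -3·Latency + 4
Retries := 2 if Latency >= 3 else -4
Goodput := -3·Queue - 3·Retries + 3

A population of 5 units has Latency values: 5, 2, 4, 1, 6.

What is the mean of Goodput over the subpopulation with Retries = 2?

30

E[Goodput|Retries=2] averages over only the 3 units with Retries=2 (Latency = 5, 4, 6): Goodput = 30, 21, 39, mean 30.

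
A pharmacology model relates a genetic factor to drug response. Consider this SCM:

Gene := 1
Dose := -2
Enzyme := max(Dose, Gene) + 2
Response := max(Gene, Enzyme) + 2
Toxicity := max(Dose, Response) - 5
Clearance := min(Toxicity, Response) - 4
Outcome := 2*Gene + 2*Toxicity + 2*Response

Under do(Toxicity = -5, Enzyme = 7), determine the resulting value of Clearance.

-9

The joint intervention fixes Toxicity = -5, Enzyme = 7, removing each variable's own equation.
Response = max(Gene, Enzyme) + 2  [with Gene=1, Enzyme=7]  = 9
Clearance = min(Toxicity, Response) - 4  [with Toxicity=-5, Response=9]  = -9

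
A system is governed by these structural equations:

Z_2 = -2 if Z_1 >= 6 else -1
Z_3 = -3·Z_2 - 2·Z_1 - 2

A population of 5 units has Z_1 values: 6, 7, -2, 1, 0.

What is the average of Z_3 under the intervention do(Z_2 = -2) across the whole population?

Under do(Z_2=-2), Z_2's equation is replaced by Z_2=-2 for every unit. Per-unit Z_3: -8, -10, 8, 2, 4. Mean = -0.8.

-0.8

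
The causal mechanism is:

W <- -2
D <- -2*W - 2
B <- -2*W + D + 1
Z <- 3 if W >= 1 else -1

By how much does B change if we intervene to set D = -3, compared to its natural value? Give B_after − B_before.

The intervention breaks the incoming arrows to D: D <- -2*W - 2 no longer applies, and D = -3.
B = -2*W + D + 1  [with W=-2, D=-3]  = 2
Without intervention: D = -2*W - 2  [with W=-2]  = 2; B = -2*W + D + 1  [with W=-2, D=2]  = 7.
Change = 2 − 7 = -5.

-5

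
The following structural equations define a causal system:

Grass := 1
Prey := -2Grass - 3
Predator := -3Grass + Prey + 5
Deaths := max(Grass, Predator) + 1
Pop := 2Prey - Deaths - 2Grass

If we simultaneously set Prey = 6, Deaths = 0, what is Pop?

Setting Prey = 6, Deaths = 0 by intervention discards those variables' equations.
Pop = 2Prey - Deaths - 2Grass  [with Prey=6, Deaths=0, Grass=1]  = 10

10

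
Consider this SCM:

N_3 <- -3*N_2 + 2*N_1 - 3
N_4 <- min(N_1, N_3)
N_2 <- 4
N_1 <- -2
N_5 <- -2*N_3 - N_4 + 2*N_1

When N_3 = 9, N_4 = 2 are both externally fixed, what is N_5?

-24

Setting N_3 = 9, N_4 = 2 by intervention discards those variables' equations.
N_5 = -2*N_3 - N_4 + 2*N_1  [with N_3=9, N_4=2, N_1=-2]  = -24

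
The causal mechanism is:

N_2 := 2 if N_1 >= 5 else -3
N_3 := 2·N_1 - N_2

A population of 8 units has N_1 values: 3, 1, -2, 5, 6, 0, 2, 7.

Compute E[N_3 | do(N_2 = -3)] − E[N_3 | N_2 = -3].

3.9

The intervention sets N_2=-3 in all 8 units regardless of N_1. Recomputing N_3 per unit gives 9, 5, -1, 13, 15, 3, 7, 17; average 8.5.
Observing N_2=-3 restricts to units where N_2's equation naturally yields -3: N_1 ∈ {3, 1, -2, 0, 2}. In that subpopulation N_3 = 9, 5, -1, 3, 7, mean 4.6.
Difference = 8.5 − 4.6 = 3.9.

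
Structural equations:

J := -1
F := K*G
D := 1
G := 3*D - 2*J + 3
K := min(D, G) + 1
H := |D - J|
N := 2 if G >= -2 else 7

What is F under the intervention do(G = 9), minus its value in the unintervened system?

2

The intervention breaks the incoming arrows to G: G := 3*D - 2*J + 3 no longer applies, and G = 9.
K = min(D, G) + 1  [with D=1, G=9]  = 2
F = K*G  [with K=2, G=9]  = 18
Without intervention: G = 3*D - 2*J + 3  [with D=1, J=-1]  = 8; K = min(D, G) + 1  [with D=1, G=8]  = 2; F = K*G  [with K=2, G=8]  = 16.
Change = 18 − 16 = 2.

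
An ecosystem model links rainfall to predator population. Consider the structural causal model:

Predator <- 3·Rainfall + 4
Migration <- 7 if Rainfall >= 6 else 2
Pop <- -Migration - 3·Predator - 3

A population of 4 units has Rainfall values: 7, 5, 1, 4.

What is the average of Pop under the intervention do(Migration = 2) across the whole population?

Under do(Migration=2), Migration's equation is replaced by Migration=2 for every unit. Per-unit Pop: -80, -62, -26, -53. Mean = -55.25.

-55.25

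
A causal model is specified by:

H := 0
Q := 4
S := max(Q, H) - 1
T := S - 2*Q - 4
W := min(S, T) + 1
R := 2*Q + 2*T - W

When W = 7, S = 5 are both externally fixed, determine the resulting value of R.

-13

The joint intervention fixes W = 7, S = 5, removing each variable's own equation.
T = S - 2*Q - 4  [with S=5, Q=4]  = -7
R = 2*Q + 2*T - W  [with Q=4, T=-7, W=7]  = -13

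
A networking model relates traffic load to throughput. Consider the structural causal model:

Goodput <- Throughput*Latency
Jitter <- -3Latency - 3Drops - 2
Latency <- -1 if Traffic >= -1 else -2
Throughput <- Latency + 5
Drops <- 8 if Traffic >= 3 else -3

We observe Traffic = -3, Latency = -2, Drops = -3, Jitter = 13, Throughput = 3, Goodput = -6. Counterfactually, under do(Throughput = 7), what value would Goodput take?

The intervention breaks the incoming arrows to Throughput: Throughput <- Latency + 5 no longer applies, and Throughput = 7.
Latency = -1 if Traffic >= -1 else -2  [with Traffic=-3]  = -2
Goodput = Throughput*Latency  [with Throughput=7, Latency=-2]  = -14

-14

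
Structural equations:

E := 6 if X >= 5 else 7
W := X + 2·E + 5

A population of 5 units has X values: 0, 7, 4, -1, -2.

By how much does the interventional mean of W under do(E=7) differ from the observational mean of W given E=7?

1.35

do(E=7) breaks E's dependence on X. With E=7 fixed, W across the units is 19, 26, 23, 18, 17, mean 20.6.
Observing E=7 restricts to units where E's equation naturally yields 7: X ∈ {0, 4, -1, -2}. In that subpopulation W = 19, 23, 18, 17, mean 19.25.
Difference = 20.6 − 19.25 = 1.35.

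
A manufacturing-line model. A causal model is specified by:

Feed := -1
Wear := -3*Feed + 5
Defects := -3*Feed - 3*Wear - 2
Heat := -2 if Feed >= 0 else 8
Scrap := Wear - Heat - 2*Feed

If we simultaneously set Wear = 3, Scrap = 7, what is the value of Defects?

The joint intervention fixes Wear = 3, Scrap = 7, removing each variable's own equation.
Defects = -3*Feed - 3*Wear - 2  [with Feed=-1, Wear=3]  = -8

-8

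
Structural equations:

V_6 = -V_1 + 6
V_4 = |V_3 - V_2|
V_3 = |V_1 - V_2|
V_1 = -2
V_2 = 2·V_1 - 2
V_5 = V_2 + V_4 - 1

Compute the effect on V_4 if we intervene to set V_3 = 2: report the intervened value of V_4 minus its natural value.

The intervention breaks the incoming arrows to V_3: V_3 = |V_1 - V_2| no longer applies, and V_3 = 2.
V_2 = 2·V_1 - 2  [with V_1=-2]  = -6
V_4 = |V_3 - V_2|  [with V_3=2, V_2=-6]  = 8
Without intervention: V_2 = 2·V_1 - 2  [with V_1=-2]  = -6; V_3 = |V_1 - V_2|  [with V_1=-2, V_2=-6]  = 4; V_4 = |V_3 - V_2|  [with V_3=4, V_2=-6]  = 10.
Change = 8 − 10 = -2.

-2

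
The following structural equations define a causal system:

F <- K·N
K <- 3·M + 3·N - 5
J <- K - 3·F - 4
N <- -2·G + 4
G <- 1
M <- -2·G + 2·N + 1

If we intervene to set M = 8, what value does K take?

The intervention breaks the incoming arrows to M: M <- -2·G + 2·N + 1 no longer applies, and M = 8.
N = -2·G + 4  [with G=1]  = 2
K = 3·M + 3·N - 5  [with M=8, N=2]  = 25

25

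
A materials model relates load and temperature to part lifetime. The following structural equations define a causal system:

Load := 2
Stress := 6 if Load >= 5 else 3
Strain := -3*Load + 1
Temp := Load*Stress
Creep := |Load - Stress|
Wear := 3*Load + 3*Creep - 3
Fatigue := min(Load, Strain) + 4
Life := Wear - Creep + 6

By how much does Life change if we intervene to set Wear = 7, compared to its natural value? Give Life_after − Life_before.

1

Intervening sets Wear = 7 and removes its equation (Wear := 3*Load + 3*Creep - 3).
Stress = 6 if Load >= 5 else 3  [with Load=2]  = 3
Creep = |Load - Stress|  [with Load=2, Stress=3]  = 1
Life = Wear - Creep + 6  [with Wear=7, Creep=1]  = 12
Without intervention: Stress = 6 if Load >= 5 else 3  [with Load=2]  = 3; Creep = |Load - Stress|  [with Load=2, Stress=3]  = 1; Wear = 3*Load + 3*Creep - 3  [with Load=2, Creep=1]  = 6; Life = Wear - Creep + 6  [with Wear=6, Creep=1]  = 11.
Change = 12 − 11 = 1.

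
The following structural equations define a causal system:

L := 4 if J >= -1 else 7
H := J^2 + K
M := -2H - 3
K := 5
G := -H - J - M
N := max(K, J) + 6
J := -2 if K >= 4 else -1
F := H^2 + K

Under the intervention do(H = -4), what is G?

1

do(H=-4) replaces the equation H := J^2 + K with the constant H = -4.
J = -2 if K >= 4 else -1  [with K=5]  = -2
M = -2H - 3  [with H=-4]  = 5
G = -H - J - M  [with H=-4, J=-2, M=5]  = 1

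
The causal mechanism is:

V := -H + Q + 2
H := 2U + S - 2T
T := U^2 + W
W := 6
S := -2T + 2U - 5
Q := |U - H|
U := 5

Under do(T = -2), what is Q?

18

The intervention breaks the incoming arrows to T: T := U^2 + W no longer applies, and T = -2.
S = -2T + 2U - 5  [with T=-2, U=5]  = 9
H = 2U + S - 2T  [with U=5, S=9, T=-2]  = 23
Q = |U - H|  [with U=5, H=23]  = 18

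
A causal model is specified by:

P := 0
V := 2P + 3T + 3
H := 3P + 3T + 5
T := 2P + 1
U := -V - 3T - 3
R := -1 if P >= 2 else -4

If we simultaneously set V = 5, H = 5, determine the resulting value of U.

-11

Setting V = 5, H = 5 by intervention discards those variables' equations.
T = 2P + 1  [with P=0]  = 1
U = -V - 3T - 3  [with V=5, T=1]  = -11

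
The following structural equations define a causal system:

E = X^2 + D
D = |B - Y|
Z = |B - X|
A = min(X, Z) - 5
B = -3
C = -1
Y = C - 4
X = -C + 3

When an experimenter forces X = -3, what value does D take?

2

Intervening sets X = -3 and removes its equation (X = -C + 3).
No directed path runs from X to D, so D keeps its natural value.
Y = C - 4  [with C=-1]  = -5
D = |B - Y|  [with B=-3, Y=-5]  = 2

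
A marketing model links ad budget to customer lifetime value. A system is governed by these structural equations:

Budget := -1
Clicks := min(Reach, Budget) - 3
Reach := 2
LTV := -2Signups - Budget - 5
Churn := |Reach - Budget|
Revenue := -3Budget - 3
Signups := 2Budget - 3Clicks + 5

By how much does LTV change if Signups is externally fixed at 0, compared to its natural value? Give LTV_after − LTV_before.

30

The intervention breaks the incoming arrows to Signups: Signups := 2Budget - 3Clicks + 5 no longer applies, and Signups = 0.
LTV = -2Signups - Budget - 5  [with Signups=0, Budget=-1]  = -4
Without intervention: Clicks = min(Reach, Budget) - 3  [with Reach=2, Budget=-1]  = -4; Signups = 2Budget - 3Clicks + 5  [with Budget=-1, Clicks=-4]  = 15; LTV = -2Signups - Budget - 5  [with Signups=15, Budget=-1]  = -34.
Change = -4 − (-34) = 30.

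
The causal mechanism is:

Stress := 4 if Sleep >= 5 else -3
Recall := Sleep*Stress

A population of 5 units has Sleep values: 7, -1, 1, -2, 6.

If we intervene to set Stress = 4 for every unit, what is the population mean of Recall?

8.8

Under do(Stress=4), Stress's equation is replaced by Stress=4 for every unit. Per-unit Recall: 28, -4, 4, -8, 24. Mean = 8.8.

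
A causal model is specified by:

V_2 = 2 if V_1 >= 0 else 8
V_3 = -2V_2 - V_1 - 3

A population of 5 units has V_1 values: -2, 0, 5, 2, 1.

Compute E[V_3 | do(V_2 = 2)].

Under do(V_2=2), V_2's equation is replaced by V_2=2 for every unit. Per-unit V_3: -5, -7, -12, -9, -8. Mean = -8.2.

-8.2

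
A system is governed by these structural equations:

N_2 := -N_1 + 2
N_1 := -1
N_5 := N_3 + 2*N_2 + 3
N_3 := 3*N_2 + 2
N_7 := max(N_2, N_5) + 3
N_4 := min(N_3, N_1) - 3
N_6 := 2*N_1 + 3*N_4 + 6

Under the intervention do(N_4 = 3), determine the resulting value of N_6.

Under do(N_4=3), the mechanism N_4 := min(N_3, N_1) - 3 is discarded; N_4 is fixed at 3.
N_6 = 2*N_1 + 3*N_4 + 6  [with N_1=-1, N_4=3]  = 13

13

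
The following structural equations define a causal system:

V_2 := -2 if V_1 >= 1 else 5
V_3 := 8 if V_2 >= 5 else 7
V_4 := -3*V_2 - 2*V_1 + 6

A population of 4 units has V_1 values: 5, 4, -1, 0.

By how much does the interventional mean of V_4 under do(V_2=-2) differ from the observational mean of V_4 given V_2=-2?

The intervention sets V_2=-2 in all 4 units regardless of V_1. Recomputing V_4 per unit gives 2, 4, 14, 12; average 8.
E[V_4|V_2=-2] averages over only the 2 units with V_2=-2 (V_1 = 5, 4): V_4 = 2, 4, mean 3.
Difference = 8 − 3 = 5.

5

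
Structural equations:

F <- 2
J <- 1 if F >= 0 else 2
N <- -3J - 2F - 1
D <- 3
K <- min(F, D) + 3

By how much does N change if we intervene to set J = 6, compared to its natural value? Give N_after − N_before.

Intervening sets J = 6 and removes its equation (J <- 1 if F >= 0 else 2).
N = -3J - 2F - 1  [with J=6, F=2]  = -23
Without intervention: J = 1 if F >= 0 else 2  [with F=2]  = 1; N = -3J - 2F - 1  [with J=1, F=2]  = -8.
Change = -23 − (-8) = -15.

-15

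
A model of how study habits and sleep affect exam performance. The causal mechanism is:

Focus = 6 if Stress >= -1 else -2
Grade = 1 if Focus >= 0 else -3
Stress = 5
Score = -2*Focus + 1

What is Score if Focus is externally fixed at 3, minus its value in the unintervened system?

The intervention breaks the incoming arrows to Focus: Focus = 6 if Stress >= -1 else -2 no longer applies, and Focus = 3.
Score = -2*Focus + 1  [with Focus=3]  = -5
Without intervention: Focus = 6 if Stress >= -1 else -2  [with Stress=5]  = 6; Score = -2*Focus + 1  [with Focus=6]  = -11.
Change = -5 − (-11) = 6.

6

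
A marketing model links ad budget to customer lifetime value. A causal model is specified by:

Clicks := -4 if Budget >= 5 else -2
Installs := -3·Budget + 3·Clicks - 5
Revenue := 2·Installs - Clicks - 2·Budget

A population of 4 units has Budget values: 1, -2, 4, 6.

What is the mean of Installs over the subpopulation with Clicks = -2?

-14

E[Installs|Clicks=-2] averages over only the 3 units with Clicks=-2 (Budget = 1, -2, 4): Installs = -14, -5, -23, mean -14.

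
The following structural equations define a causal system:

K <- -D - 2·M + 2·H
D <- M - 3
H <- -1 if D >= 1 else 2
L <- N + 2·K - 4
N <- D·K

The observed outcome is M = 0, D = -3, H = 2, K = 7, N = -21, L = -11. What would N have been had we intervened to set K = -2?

6

Intervening sets K = -2 and removes its equation (K <- -D - 2·M + 2·H).
D = M - 3  [with M=0]  = -3
N = D·K  [with D=-3, K=-2]  = 6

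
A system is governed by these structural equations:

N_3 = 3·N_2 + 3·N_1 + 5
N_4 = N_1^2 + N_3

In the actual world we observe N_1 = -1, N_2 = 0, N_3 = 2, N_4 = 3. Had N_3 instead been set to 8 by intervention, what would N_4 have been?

The intervention breaks the incoming arrows to N_3: N_3 = 3·N_2 + 3·N_1 + 5 no longer applies, and N_3 = 8.
N_4 = N_1^2 + N_3  [with N_1=-1, N_3=8]  = 9

9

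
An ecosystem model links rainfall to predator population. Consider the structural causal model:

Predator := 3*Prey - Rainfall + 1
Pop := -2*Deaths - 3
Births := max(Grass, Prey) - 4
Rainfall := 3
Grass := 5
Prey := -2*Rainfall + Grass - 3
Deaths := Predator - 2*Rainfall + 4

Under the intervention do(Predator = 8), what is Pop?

-15

The intervention breaks the incoming arrows to Predator: Predator := 3*Prey - Rainfall + 1 no longer applies, and Predator = 8.
Deaths = Predator - 2*Rainfall + 4  [with Predator=8, Rainfall=3]  = 6
Pop = -2*Deaths - 3  [with Deaths=6]  = -15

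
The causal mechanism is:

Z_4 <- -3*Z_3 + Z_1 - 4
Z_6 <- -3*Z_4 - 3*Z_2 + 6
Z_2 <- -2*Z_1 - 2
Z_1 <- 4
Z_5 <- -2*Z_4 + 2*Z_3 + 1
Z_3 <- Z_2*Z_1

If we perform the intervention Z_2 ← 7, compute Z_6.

Under do(Z_2=7), the mechanism Z_2 <- -2*Z_1 - 2 is discarded; Z_2 is fixed at 7.
Z_3 = Z_2*Z_1  [with Z_2=7, Z_1=4]  = 28
Z_4 = -3*Z_3 + Z_1 - 4  [with Z_3=28, Z_1=4]  = -84
Z_6 = -3*Z_4 - 3*Z_2 + 6  [with Z_4=-84, Z_2=7]  = 237

237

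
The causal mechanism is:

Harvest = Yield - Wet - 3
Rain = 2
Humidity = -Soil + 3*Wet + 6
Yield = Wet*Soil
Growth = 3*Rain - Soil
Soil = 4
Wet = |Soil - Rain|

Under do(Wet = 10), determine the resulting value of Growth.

The intervention breaks the incoming arrows to Wet: Wet = |Soil - Rain| no longer applies, and Wet = 10.
Growth is not downstream of the intervention, so its value is determined by the original equations.
Growth = 3*Rain - Soil  [with Rain=2, Soil=4]  = 2

2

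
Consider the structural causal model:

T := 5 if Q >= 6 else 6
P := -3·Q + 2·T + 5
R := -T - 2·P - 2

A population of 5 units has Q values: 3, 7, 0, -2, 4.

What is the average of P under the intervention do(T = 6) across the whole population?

9.8

Under do(T=6), T's equation is replaced by T=6 for every unit. Per-unit P: 8, -4, 17, 23, 5. Mean = 9.8.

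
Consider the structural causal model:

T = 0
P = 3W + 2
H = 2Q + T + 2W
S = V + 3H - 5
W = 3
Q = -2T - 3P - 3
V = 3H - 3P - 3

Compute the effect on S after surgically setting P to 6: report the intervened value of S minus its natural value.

The intervention breaks the incoming arrows to P: P = 3W + 2 no longer applies, and P = 6.
Q = -2T - 3P - 3  [with T=0, P=6]  = -21
H = 2Q + T + 2W  [with Q=-21, T=0, W=3]  = -36
V = 3H - 3P - 3  [with H=-36, P=6]  = -129
S = V + 3H - 5  [with V=-129, H=-36]  = -242
Without intervention: P = 3W + 2  [with W=3]  = 11; Q = -2T - 3P - 3  [with T=0, P=11]  = -36; H = 2Q + T + 2W  [with Q=-36, T=0, W=3]  = -66; V = 3H - 3P - 3  [with H=-66, P=11]  = -234; S = V + 3H - 5  [with V=-234, H=-66]  = -437.
Change = -242 − (-437) = 195.

195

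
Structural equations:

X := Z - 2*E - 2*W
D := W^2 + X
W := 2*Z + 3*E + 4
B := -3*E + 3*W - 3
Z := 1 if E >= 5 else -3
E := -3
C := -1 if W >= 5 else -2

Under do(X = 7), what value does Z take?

-3

The intervention breaks the incoming arrows to X: X := Z - 2*E - 2*W no longer applies, and X = 7.
Since Z is not a descendant of the intervened variable, it is unaffected.
Z = 1 if E >= 5 else -3  [with E=-3]  = -3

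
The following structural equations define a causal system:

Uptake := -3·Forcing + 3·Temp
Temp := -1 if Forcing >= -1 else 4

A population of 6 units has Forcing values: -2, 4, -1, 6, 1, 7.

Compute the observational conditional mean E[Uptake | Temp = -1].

-13.2

Conditioning on Temp=-1 selects the 5 unit(s) with Forcing ∈ {4, -1, 6, 1, 7}. Their Uptake values: -15, 0, -21, -6, -24. Mean = -13.2.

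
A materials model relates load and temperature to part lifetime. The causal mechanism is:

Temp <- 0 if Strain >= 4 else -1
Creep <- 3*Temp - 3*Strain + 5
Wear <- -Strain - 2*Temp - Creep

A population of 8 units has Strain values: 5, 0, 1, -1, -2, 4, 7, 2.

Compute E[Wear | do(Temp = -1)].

4

The intervention sets Temp=-1 in all 8 units regardless of Strain. Recomputing Wear per unit gives 10, 0, 2, -2, -4, 8, 14, 4; average 4.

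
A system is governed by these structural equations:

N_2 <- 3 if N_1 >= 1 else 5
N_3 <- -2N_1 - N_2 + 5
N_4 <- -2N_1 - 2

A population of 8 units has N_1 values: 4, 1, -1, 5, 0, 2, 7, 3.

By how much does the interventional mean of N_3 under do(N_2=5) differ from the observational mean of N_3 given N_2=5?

do(N_2=5) breaks N_2's dependence on N_1. With N_2=5 fixed, N_3 across the units is -8, -2, 2, -10, 0, -4, -14, -6, mean -5.25.
Observing N_2=5 restricts to units where N_2's equation naturally yields 5: N_1 ∈ {-1, 0}. In that subpopulation N_3 = 2, 0, mean 1.
Difference = -5.25 − 1 = -6.25.

-6.25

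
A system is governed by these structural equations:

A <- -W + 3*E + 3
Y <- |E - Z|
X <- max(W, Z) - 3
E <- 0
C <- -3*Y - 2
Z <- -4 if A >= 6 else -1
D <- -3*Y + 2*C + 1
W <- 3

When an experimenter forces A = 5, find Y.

do(A=5) replaces the equation A <- -W + 3*E + 3 with the constant A = 5.
Z = -4 if A >= 6 else -1  [with A=5]  = -1
Y = |E - Z|  [with E=0, Z=-1]  = 1

1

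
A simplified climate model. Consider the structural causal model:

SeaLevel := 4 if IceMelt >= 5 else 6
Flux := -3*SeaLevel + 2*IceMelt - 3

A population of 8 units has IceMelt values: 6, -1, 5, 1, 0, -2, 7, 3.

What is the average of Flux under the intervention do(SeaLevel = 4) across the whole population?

do(SeaLevel=4) breaks SeaLevel's dependence on IceMelt. With SeaLevel=4 fixed, Flux across the units is -3, -17, -5, -13, -15, -19, -1, -9, mean -10.25.

-10.25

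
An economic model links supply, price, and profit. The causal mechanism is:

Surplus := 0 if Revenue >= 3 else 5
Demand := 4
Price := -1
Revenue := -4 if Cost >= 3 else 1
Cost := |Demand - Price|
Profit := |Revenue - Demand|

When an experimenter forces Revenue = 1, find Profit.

Intervening sets Revenue = 1 and removes its equation (Revenue := -4 if Cost >= 3 else 1).
Profit = |Revenue - Demand|  [with Revenue=1, Demand=4]  = 3

3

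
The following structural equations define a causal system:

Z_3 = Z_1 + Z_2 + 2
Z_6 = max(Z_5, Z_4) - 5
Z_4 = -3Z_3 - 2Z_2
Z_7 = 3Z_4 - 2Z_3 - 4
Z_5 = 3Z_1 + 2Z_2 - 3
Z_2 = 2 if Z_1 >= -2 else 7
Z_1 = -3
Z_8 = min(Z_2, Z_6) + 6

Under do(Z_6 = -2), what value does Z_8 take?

Intervening sets Z_6 = -2 and removes its equation (Z_6 = max(Z_5, Z_4) - 5).
Z_2 = 2 if Z_1 >= -2 else 7  [with Z_1=-3]  = 7
Z_8 = min(Z_2, Z_6) + 6  [with Z_2=7, Z_6=-2]  = 4

4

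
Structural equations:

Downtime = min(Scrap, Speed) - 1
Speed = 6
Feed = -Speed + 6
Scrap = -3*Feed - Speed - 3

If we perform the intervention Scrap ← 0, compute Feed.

Under do(Scrap=0), the mechanism Scrap = -3*Feed - Speed - 3 is discarded; Scrap is fixed at 0.
Since Feed is not a descendant of the intervened variable, it is unaffected.
Feed = -Speed + 6  [with Speed=6]  = 0

0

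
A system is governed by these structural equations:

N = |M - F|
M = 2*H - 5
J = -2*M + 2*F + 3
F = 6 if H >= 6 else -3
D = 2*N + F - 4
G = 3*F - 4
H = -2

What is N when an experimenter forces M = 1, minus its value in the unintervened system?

do(M=1) replaces the equation M = 2*H - 5 with the constant M = 1.
F = 6 if H >= 6 else -3  [with H=-2]  = -3
N = |M - F|  [with M=1, F=-3]  = 4
Without intervention: M = 2*H - 5  [with H=-2]  = -9; F = 6 if H >= 6 else -3  [with H=-2]  = -3; N = |M - F|  [with M=-9, F=-3]  = 6.
Change = 4 − 6 = -2.

-2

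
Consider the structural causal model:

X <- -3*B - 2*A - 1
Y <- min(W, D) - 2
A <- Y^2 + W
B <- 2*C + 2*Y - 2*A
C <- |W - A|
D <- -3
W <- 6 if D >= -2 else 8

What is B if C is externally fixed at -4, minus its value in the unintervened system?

-58

The intervention breaks the incoming arrows to C: C <- |W - A| no longer applies, and C = -4.
W = 6 if D >= -2 else 8  [with D=-3]  = 8
Y = min(W, D) - 2  [with W=8, D=-3]  = -5
A = Y^2 + W  [with Y=-5, W=8]  = 33
B = 2*C + 2*Y - 2*A  [with C=-4, Y=-5, A=33]  = -84
Without intervention: W = 6 if D >= -2 else 8  [with D=-3]  = 8; Y = min(W, D) - 2  [with W=8, D=-3]  = -5; A = Y^2 + W  [with Y=-5, W=8]  = 33; C = |W - A|  [with W=8, A=33]  = 25; B = 2*C + 2*Y - 2*A  [with C=25, Y=-5, A=33]  = -26.
Change = -84 − (-26) = -58.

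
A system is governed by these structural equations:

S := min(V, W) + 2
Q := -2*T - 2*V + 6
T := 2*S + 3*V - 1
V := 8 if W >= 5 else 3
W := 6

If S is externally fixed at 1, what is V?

8

Under do(S=1), the mechanism S := min(V, W) + 2 is discarded; S is fixed at 1.
Since V is not a descendant of the intervened variable, it is unaffected.
V = 8 if W >= 5 else 3  [with W=6]  = 8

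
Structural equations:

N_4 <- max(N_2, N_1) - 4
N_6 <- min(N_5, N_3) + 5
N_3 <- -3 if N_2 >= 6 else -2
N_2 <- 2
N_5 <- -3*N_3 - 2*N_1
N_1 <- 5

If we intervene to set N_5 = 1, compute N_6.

3

The intervention breaks the incoming arrows to N_5: N_5 <- -3*N_3 - 2*N_1 no longer applies, and N_5 = 1.
N_3 = -3 if N_2 >= 6 else -2  [with N_2=2]  = -2
N_6 = min(N_5, N_3) + 5  [with N_5=1, N_3=-2]  = 3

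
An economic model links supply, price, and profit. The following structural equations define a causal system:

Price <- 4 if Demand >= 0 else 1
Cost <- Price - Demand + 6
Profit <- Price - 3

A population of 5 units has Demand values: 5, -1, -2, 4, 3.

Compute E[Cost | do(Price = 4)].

8.2

Under do(Price=4), Price's equation is replaced by Price=4 for every unit. Per-unit Cost: 5, 11, 12, 6, 7. Mean = 8.2.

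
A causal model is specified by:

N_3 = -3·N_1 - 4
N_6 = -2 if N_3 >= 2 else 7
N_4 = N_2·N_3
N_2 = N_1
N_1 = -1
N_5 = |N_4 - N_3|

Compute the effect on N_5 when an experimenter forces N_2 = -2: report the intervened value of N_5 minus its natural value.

1

do(N_2=-2) replaces the equation N_2 = N_1 with the constant N_2 = -2.
N_3 = -3·N_1 - 4  [with N_1=-1]  = -1
N_4 = N_2·N_3  [with N_2=-2, N_3=-1]  = 2
N_5 = |N_4 - N_3|  [with N_4=2, N_3=-1]  = 3
Without intervention: N_2 = N_1  [with N_1=-1]  = -1; N_3 = -3·N_1 - 4  [with N_1=-1]  = -1; N_4 = N_2·N_3  [with N_2=-1, N_3=-1]  = 1; N_5 = |N_4 - N_3|  [with N_4=1, N_3=-1]  = 2.
Change = 3 − 2 = 1.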